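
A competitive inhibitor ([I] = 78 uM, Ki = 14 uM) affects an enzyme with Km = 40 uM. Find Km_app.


Km_app = Km * (1 + [I]/Ki)
Km_app = 40 * (1 + 78/14)
Km_app = 262.8571 uM

262.8571 uM


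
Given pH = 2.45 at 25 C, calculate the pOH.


pOH = 14 - pH
pOH = 14 - 2.45
pOH = 11.55

11.55


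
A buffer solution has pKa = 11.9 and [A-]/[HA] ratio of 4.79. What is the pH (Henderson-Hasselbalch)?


pH = pKa + log10([A-]/[HA])
pH = 11.9 + log10(4.79)
pH = 12.5803

12.5803


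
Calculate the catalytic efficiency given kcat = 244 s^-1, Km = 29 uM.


Catalytic efficiency = kcat / Km
= 244 / 29
= 8.4138 uM^-1*s^-1

8.4138 uM^-1*s^-1


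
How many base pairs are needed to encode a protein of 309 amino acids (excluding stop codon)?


Each amino acid = 1 codon = 3 bp
bp = 309 * 3 = 927 bp

927 bp


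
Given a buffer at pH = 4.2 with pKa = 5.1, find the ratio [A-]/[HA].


[A-]/[HA] = 10^(pH - pKa)
= 10^(4.2 - 5.1)
= 0.1259

0.1259


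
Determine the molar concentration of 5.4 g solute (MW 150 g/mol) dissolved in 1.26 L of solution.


C = (mass / MW) / volume
C = (5.4 / 150) / 1.26
C = 0.0286 M

0.0286 M


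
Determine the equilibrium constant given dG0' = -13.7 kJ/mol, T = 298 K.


Keq = exp(-dG0 * 1000 / (R * T))
Keq = exp(-(-13.7) * 1000 / (8.314 * 298))
Keq = 252.0449

252.0449


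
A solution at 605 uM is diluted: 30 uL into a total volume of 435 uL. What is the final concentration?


C2 = C1 * V1 / V2
C2 = 605 * 30 / 435
C2 = 41.7241 uM

41.7241 uM


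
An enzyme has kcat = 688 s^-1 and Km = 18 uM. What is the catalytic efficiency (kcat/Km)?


Catalytic efficiency = kcat / Km
= 688 / 18
= 38.2222 uM^-1*s^-1

38.2222 uM^-1*s^-1


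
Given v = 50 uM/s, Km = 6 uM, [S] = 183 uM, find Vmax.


Vmax = v * (Km + [S]) / [S]
Vmax = 50 * (6 + 183) / 183
Vmax = 51.6393 uM/s

51.6393 uM/s


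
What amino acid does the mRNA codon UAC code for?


Standard genetic code lookup.
Codon UAC -> Tyr

Tyr


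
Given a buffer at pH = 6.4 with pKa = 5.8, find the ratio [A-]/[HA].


[A-]/[HA] = 10^(pH - pKa)
= 10^(6.4 - 5.8)
= 3.9811

3.9811


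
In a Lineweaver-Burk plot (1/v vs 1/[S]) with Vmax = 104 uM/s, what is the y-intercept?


y-intercept = 1/Vmax
= 1/104
= 0.0096 s/uM

0.0096 s/uM


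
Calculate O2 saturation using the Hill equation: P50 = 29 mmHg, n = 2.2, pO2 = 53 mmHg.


Y = pO2^n / (P50^n + pO2^n)
Y = 53^2.2 / (29^2.2 + 53^2.2)
Y = 79.03%

79.03%


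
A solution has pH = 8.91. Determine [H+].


[H+] = 10^(-pH)
[H+] = 10^(-8.91)
[H+] = 1.230e-09 M

1.230e-09 M


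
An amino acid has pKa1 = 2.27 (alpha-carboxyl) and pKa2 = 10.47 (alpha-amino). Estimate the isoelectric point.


pI = (pKa1 + pKa2) / 2
pI = (2.27 + 10.47) / 2
pI = 6.37

6.37


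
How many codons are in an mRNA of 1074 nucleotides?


codons = nucleotides / 3
codons = 1074 / 3 = 358

358


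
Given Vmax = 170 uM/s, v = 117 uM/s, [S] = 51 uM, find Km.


Km = [S] * (Vmax - v) / v
Km = 51 * (170 - 117) / 117
Km = 23.1026 uM

23.1026 uM


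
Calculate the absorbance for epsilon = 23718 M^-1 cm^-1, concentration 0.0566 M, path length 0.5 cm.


A = epsilon * c * l
A = 23718 * 0.0566 * 0.5
A = 671.2194

671.2194


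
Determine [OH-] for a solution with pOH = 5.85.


[OH-] = 10^(-pOH)
[OH-] = 10^(-5.85)
[OH-] = 1.413e-06 M

1.413e-06 M


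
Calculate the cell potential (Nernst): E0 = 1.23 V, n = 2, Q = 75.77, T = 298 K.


E = E0 - (RT/nF) * ln(Q)
E = 1.23 - (8.314 * 298 / (2 * 96485)) * ln(75.77)
E = 1.1744 V

1.1744 V


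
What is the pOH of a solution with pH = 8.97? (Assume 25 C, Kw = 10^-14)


pOH = 14 - pH
pOH = 14 - 8.97
pOH = 5.03

5.03


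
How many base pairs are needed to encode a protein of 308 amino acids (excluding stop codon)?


Each amino acid = 1 codon = 3 bp
bp = 308 * 3 = 924 bp

924 bp


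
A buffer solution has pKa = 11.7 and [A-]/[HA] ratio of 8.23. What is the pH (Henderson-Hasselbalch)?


pH = pKa + log10([A-]/[HA])
pH = 11.7 + log10(8.23)
pH = 12.6154

12.6154


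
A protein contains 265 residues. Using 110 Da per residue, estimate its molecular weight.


MW = n_residues * 110 Da
MW = 265 * 110
MW = 29150 Da

29150 Da


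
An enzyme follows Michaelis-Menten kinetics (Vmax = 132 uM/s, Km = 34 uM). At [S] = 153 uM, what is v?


v = Vmax * [S] / (Km + [S])
v = 132 * 153 / (34 + 153)
v = 108.0 uM/s

108.0 uM/s


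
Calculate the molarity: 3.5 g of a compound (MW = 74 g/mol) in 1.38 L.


C = (mass / MW) / volume
C = (3.5 / 74) / 1.38
C = 0.0343 M

0.0343 M


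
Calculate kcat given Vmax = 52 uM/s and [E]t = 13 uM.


kcat = Vmax / [E]t
kcat = 52 / 13
kcat = 4.0 s^-1

4.0 s^-1


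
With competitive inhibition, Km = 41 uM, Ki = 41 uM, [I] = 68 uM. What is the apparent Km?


Km_app = Km * (1 + [I]/Ki)
Km_app = 41 * (1 + 68/41)
Km_app = 109.0 uM

109.0 uM


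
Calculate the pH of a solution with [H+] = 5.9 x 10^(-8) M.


pH = -log10([H+])
pH = -log10(5.9 x 10^(-8))
pH = 7.2291

7.2291


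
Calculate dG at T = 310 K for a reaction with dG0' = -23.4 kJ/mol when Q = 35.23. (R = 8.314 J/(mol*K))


dG = dG0' + RT * ln(Q) / 1000
dG = -23.4 + 8.314 * 310 * ln(35.23) / 1000
dG = -14.2198 kJ/mol

-14.2198 kJ/mol


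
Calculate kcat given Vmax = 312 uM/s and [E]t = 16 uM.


kcat = Vmax / [E]t
kcat = 312 / 16
kcat = 19.5 s^-1

19.5 s^-1


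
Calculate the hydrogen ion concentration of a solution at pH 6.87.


[H+] = 10^(-pH)
[H+] = 10^(-6.87)
[H+] = 1.349e-07 M

1.349e-07 M


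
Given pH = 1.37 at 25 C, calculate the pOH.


pOH = 14 - pH
pOH = 14 - 1.37
pOH = 12.63

12.63


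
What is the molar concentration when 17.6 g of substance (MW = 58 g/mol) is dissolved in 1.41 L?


C = (mass / MW) / volume
C = (17.6 / 58) / 1.41
C = 0.2152 M

0.2152 M


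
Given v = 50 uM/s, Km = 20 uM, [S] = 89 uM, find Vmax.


Vmax = v * (Km + [S]) / [S]
Vmax = 50 * (20 + 89) / 89
Vmax = 61.236 uM/s

61.236 uM/s


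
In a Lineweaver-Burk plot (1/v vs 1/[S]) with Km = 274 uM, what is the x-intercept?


x-intercept = -1/Km
= -1/274
= -0.0036 1/uM

-0.0036 1/uM


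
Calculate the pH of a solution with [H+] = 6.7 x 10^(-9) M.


pH = -log10([H+])
pH = -log10(6.7 x 10^(-9))
pH = 8.1739

8.1739


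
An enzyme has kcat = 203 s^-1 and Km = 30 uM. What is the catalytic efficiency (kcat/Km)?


Catalytic efficiency = kcat / Km
= 203 / 30
= 6.7667 uM^-1*s^-1

6.7667 uM^-1*s^-1


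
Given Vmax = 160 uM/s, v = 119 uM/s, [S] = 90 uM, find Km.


Km = [S] * (Vmax - v) / v
Km = 90 * (160 - 119) / 119
Km = 31.0084 uM

31.0084 uM


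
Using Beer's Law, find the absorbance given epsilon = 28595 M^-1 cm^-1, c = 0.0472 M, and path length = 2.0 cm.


A = epsilon * c * l
A = 28595 * 0.0472 * 2.0
A = 2699.368

2699.368


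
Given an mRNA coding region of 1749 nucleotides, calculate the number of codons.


codons = nucleotides / 3
codons = 1749 / 3 = 583

583


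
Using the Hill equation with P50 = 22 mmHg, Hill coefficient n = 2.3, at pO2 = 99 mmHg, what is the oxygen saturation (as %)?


Y = pO2^n / (P50^n + pO2^n)
Y = 99^2.3 / (22^2.3 + 99^2.3)
Y = 96.95%

96.95%


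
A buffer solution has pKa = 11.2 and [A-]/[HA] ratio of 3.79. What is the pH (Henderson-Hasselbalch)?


pH = pKa + log10([A-]/[HA])
pH = 11.2 + log10(3.79)
pH = 11.7786

11.7786


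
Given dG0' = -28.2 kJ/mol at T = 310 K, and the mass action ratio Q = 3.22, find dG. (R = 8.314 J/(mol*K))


dG = dG0' + RT * ln(Q) / 1000
dG = -28.2 + 8.314 * 310 * ln(3.22) / 1000
dG = -25.1861 kJ/mol

-25.1861 kJ/mol


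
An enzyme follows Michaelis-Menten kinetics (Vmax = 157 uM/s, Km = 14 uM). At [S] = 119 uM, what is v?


v = Vmax * [S] / (Km + [S])
v = 157 * 119 / (14 + 119)
v = 140.4737 uM/s

140.4737 uM/s


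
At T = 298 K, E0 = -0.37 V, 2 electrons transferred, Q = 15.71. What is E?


E = E0 - (RT/nF) * ln(Q)
E = -0.37 - (8.314 * 298 / (2 * 96485)) * ln(15.71)
E = -0.4054 V

-0.4054 V


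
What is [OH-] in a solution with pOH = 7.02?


[OH-] = 10^(-pOH)
[OH-] = 10^(-7.02)
[OH-] = 9.550e-08 M

9.550e-08 M


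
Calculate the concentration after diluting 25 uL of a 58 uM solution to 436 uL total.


C2 = C1 * V1 / V2
C2 = 58 * 25 / 436
C2 = 3.3257 uM

3.3257 uM


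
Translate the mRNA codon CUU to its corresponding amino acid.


Standard genetic code lookup.
Codon CUU -> Leu

Leu


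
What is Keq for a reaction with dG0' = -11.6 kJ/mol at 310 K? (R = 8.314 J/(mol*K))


Keq = exp(-dG0 * 1000 / (R * T))
Keq = exp(-(-11.6) * 1000 / (8.314 * 310))
Keq = 90.086

90.086


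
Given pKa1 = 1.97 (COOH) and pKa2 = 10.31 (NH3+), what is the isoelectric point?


pI = (pKa1 + pKa2) / 2
pI = (1.97 + 10.31) / 2
pI = 6.14

6.14


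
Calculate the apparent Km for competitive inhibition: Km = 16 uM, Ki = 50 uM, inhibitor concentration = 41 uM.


Km_app = Km * (1 + [I]/Ki)
Km_app = 16 * (1 + 41/50)
Km_app = 29.12 uM

29.12 uM


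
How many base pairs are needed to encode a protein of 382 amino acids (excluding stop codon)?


Each amino acid = 1 codon = 3 bp
bp = 382 * 3 = 1146 bp

1146 bp


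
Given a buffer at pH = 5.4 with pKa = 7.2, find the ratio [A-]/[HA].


[A-]/[HA] = 10^(pH - pKa)
= 10^(5.4 - 7.2)
= 0.0158

0.0158


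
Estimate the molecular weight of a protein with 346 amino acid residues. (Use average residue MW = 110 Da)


MW = n_residues * 110 Da
MW = 346 * 110
MW = 38060 Da

38060 Da


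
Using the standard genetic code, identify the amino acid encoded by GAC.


Standard genetic code lookup.
Codon GAC -> Asp

Asp


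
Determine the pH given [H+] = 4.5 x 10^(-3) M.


pH = -log10([H+])
pH = -log10(4.5 x 10^(-3))
pH = 2.3468

2.3468


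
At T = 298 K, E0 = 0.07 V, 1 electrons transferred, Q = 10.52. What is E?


E = E0 - (RT/nF) * ln(Q)
E = 0.07 - (8.314 * 298 / (1 * 96485)) * ln(10.52)
E = 0.0096 V

0.0096 V


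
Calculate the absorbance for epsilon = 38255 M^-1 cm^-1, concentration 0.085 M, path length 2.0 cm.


A = epsilon * c * l
A = 38255 * 0.085 * 2.0
A = 6503.35

6503.35


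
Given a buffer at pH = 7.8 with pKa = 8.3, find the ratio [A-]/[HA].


[A-]/[HA] = 10^(pH - pKa)
= 10^(7.8 - 8.3)
= 0.3162

0.3162


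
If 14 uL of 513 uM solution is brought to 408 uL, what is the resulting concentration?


C2 = C1 * V1 / V2
C2 = 513 * 14 / 408
C2 = 17.6029 uM

17.6029 uM


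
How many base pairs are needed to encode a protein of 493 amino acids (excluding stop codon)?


Each amino acid = 1 codon = 3 bp
bp = 493 * 3 = 1479 bp

1479 bp


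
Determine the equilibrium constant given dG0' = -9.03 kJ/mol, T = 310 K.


Keq = exp(-dG0 * 1000 / (R * T))
Keq = exp(-(-9.03) * 1000 / (8.314 * 310))
Keq = 33.2353

33.2353


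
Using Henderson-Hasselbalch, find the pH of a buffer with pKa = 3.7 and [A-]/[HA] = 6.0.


pH = pKa + log10([A-]/[HA])
pH = 3.7 + log10(6.0)
pH = 4.4782

4.4782


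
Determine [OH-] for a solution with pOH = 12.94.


[OH-] = 10^(-pOH)
[OH-] = 10^(-12.94)
[OH-] = 1.148e-13 M

1.148e-13 M


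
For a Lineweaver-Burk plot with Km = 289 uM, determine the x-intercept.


x-intercept = -1/Km
= -1/289
= -0.0035 1/uM

-0.0035 1/uM


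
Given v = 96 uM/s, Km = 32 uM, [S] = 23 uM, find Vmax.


Vmax = v * (Km + [S]) / [S]
Vmax = 96 * (32 + 23) / 23
Vmax = 229.5652 uM/s

229.5652 uM/s


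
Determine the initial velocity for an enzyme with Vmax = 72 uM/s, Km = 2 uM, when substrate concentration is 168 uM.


v = Vmax * [S] / (Km + [S])
v = 72 * 168 / (2 + 168)
v = 71.1529 uM/s

71.1529 uM/s


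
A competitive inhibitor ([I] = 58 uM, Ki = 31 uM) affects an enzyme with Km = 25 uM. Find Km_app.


Km_app = Km * (1 + [I]/Ki)
Km_app = 25 * (1 + 58/31)
Km_app = 71.7742 uM

71.7742 uM


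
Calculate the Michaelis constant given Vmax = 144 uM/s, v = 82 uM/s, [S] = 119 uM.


Km = [S] * (Vmax - v) / v
Km = 119 * (144 - 82) / 82
Km = 89.9756 uM

89.9756 uM


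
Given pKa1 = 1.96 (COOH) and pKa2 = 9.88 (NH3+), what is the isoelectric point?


pI = (pKa1 + pKa2) / 2
pI = (1.96 + 9.88) / 2
pI = 5.92

5.92


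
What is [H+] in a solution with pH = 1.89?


[H+] = 10^(-pH)
[H+] = 10^(-1.89)
[H+] = 0.0129 M

0.0129 M


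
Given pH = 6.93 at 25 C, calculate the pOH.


pOH = 14 - pH
pOH = 14 - 6.93
pOH = 7.07

7.07


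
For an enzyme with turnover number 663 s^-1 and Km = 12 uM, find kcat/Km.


Catalytic efficiency = kcat / Km
= 663 / 12
= 55.25 uM^-1*s^-1

55.25 uM^-1*s^-1


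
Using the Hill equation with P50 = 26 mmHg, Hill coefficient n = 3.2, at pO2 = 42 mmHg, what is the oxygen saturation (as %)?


Y = pO2^n / (P50^n + pO2^n)
Y = 42^3.2 / (26^3.2 + 42^3.2)
Y = 82.27%

82.27%


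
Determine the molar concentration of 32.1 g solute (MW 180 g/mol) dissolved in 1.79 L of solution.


C = (mass / MW) / volume
C = (32.1 / 180) / 1.79
C = 0.0996 M

0.0996 M


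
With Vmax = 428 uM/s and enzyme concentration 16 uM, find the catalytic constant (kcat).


kcat = Vmax / [E]t
kcat = 428 / 16
kcat = 26.75 s^-1

26.75 s^-1


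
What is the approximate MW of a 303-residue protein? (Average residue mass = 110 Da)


MW = n_residues * 110 Da
MW = 303 * 110
MW = 33330 Da

33330 Da


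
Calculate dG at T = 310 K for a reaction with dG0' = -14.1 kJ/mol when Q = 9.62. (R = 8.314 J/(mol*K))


dG = dG0' + RT * ln(Q) / 1000
dG = -14.1 + 8.314 * 310 * ln(9.62) / 1000
dG = -8.2653 kJ/mol

-8.2653 kJ/mol


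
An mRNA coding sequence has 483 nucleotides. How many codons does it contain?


codons = nucleotides / 3
codons = 483 / 3 = 161

161


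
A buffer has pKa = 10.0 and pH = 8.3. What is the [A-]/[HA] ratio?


[A-]/[HA] = 10^(pH - pKa)
= 10^(8.3 - 10.0)
= 0.02

0.02


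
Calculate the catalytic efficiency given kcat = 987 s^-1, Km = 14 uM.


Catalytic efficiency = kcat / Km
= 987 / 14
= 70.5 uM^-1*s^-1

70.5 uM^-1*s^-1


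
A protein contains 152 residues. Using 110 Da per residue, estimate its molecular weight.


MW = n_residues * 110 Da
MW = 152 * 110
MW = 16720 Da

16720 Da


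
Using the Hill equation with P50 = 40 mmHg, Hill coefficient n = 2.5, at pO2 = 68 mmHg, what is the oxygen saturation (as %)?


Y = pO2^n / (P50^n + pO2^n)
Y = 68^2.5 / (40^2.5 + 68^2.5)
Y = 79.03%

79.03%


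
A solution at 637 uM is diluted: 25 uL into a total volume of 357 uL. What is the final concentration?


C2 = C1 * V1 / V2
C2 = 637 * 25 / 357
C2 = 44.6078 uM

44.6078 uM


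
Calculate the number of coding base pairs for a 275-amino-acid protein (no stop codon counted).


Each amino acid = 1 codon = 3 bp
bp = 275 * 3 = 825 bp

825 bp


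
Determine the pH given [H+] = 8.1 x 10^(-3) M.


pH = -log10([H+])
pH = -log10(8.1 x 10^(-3))
pH = 2.0915

2.0915


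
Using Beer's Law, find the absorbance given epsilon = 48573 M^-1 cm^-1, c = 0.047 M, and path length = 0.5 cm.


A = epsilon * c * l
A = 48573 * 0.047 * 0.5
A = 1141.4655

1141.4655


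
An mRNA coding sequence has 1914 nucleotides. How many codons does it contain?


codons = nucleotides / 3
codons = 1914 / 3 = 638

638


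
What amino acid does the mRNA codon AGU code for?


Standard genetic code lookup.
Codon AGU -> Ser

Ser


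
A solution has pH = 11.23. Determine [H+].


[H+] = 10^(-pH)
[H+] = 10^(-11.23)
[H+] = 5.888e-12 M

5.888e-12 M


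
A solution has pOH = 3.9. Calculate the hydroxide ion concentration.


[OH-] = 10^(-pOH)
[OH-] = 10^(-3.9)
[OH-] = 1.259e-04 M

1.259e-04 M


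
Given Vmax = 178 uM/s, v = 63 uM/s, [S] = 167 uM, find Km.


Km = [S] * (Vmax - v) / v
Km = 167 * (178 - 63) / 63
Km = 304.8413 uM

304.8413 uM


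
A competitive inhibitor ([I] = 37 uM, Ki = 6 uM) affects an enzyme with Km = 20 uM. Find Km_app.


Km_app = Km * (1 + [I]/Ki)
Km_app = 20 * (1 + 37/6)
Km_app = 143.3333 uM

143.3333 uM


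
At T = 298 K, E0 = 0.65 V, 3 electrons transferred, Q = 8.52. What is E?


E = E0 - (RT/nF) * ln(Q)
E = 0.65 - (8.314 * 298 / (3 * 96485)) * ln(8.52)
E = 0.6317 V

0.6317 V


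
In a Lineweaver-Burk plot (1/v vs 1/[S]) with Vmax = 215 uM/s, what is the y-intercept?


y-intercept = 1/Vmax
= 1/215
= 0.0047 s/uM

0.0047 s/uM


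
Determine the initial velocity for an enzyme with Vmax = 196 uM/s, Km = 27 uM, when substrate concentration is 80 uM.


v = Vmax * [S] / (Km + [S])
v = 196 * 80 / (27 + 80)
v = 146.5421 uM/s

146.5421 uM/s


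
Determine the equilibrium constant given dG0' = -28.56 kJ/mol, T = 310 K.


Keq = exp(-dG0 * 1000 / (R * T))
Keq = exp(-(-28.56) * 1000 / (8.314 * 310))
Keq = 64938.2591

64938.2591


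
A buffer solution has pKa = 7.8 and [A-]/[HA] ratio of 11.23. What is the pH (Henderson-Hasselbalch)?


pH = pKa + log10([A-]/[HA])
pH = 7.8 + log10(11.23)
pH = 8.8504

8.8504


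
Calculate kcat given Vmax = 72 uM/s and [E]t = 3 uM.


kcat = Vmax / [E]t
kcat = 72 / 3
kcat = 24.0 s^-1

24.0 s^-1


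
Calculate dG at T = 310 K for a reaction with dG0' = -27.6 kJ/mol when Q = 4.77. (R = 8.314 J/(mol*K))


dG = dG0' + RT * ln(Q) / 1000
dG = -27.6 + 8.314 * 310 * ln(4.77) / 1000
dG = -23.5733 kJ/mol

-23.5733 kJ/mol


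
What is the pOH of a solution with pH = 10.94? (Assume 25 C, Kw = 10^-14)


pOH = 14 - pH
pOH = 14 - 10.94
pOH = 3.06

3.06


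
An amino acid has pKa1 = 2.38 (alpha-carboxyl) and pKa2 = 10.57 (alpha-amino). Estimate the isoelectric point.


pI = (pKa1 + pKa2) / 2
pI = (2.38 + 10.57) / 2
pI = 6.475

6.475


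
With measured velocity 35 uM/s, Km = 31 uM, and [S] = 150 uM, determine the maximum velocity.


Vmax = v * (Km + [S]) / [S]
Vmax = 35 * (31 + 150) / 150
Vmax = 42.2333 uM/s

42.2333 uM/s


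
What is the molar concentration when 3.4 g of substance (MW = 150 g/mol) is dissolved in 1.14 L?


C = (mass / MW) / volume
C = (3.4 / 150) / 1.14
C = 0.0199 M

0.0199 M


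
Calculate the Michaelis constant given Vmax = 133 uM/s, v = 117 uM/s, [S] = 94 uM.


Km = [S] * (Vmax - v) / v
Km = 94 * (133 - 117) / 117
Km = 12.8547 uM

12.8547 uM


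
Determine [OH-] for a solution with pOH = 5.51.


[OH-] = 10^(-pOH)
[OH-] = 10^(-5.51)
[OH-] = 3.090e-06 M

3.090e-06 M


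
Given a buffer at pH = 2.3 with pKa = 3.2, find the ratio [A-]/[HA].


[A-]/[HA] = 10^(pH - pKa)
= 10^(2.3 - 3.2)
= 0.1259

0.1259


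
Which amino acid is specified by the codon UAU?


Standard genetic code lookup.
Codon UAU -> Tyr

Tyr


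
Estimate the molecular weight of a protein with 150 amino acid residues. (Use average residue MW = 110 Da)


MW = n_residues * 110 Da
MW = 150 * 110
MW = 16500 Da

16500 Da


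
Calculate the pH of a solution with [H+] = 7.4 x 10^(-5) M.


pH = -log10([H+])
pH = -log10(7.4 x 10^(-5))
pH = 4.1308

4.1308


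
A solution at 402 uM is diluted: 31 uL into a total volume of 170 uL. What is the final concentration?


C2 = C1 * V1 / V2
C2 = 402 * 31 / 170
C2 = 73.3059 uM

73.3059 uM


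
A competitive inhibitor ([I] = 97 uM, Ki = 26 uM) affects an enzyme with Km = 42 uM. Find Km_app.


Km_app = Km * (1 + [I]/Ki)
Km_app = 42 * (1 + 97/26)
Km_app = 198.6923 uM

198.6923 uM


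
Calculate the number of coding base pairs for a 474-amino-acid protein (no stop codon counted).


Each amino acid = 1 codon = 3 bp
bp = 474 * 3 = 1422 bp

1422 bp


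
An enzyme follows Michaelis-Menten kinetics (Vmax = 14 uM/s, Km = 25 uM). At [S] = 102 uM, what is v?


v = Vmax * [S] / (Km + [S])
v = 14 * 102 / (25 + 102)
v = 11.2441 uM/s

11.2441 uM/s


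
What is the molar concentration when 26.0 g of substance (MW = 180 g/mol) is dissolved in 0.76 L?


C = (mass / MW) / volume
C = (26.0 / 180) / 0.76
C = 0.1901 M

0.1901 M


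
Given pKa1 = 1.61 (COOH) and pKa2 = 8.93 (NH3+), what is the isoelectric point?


pI = (pKa1 + pKa2) / 2
pI = (1.61 + 8.93) / 2
pI = 5.27

5.27


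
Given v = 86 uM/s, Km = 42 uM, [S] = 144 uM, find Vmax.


Vmax = v * (Km + [S]) / [S]
Vmax = 86 * (42 + 144) / 144
Vmax = 111.0833 uM/s

111.0833 uM/s


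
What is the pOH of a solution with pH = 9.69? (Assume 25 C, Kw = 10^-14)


pOH = 14 - pH
pOH = 14 - 9.69
pOH = 4.31

4.31


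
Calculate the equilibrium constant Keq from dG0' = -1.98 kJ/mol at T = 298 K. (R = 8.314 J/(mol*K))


Keq = exp(-dG0 * 1000 / (R * T))
Keq = exp(-(-1.98) * 1000 / (8.314 * 298))
Keq = 2.2237

2.2237


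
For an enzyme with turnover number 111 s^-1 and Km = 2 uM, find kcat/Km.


Catalytic efficiency = kcat / Km
= 111 / 2
= 55.5 uM^-1*s^-1

55.5 uM^-1*s^-1


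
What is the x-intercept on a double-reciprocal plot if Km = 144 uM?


x-intercept = -1/Km
= -1/144
= -0.0069 1/uM

-0.0069 1/uM


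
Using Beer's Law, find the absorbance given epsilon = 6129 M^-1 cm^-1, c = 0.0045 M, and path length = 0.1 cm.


A = epsilon * c * l
A = 6129 * 0.0045 * 0.1
A = 2.758

2.758


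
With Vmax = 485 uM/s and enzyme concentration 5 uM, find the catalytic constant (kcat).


kcat = Vmax / [E]t
kcat = 485 / 5
kcat = 97.0 s^-1

97.0 s^-1


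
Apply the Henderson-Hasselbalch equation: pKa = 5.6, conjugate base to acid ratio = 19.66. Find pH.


pH = pKa + log10([A-]/[HA])
pH = 5.6 + log10(19.66)
pH = 6.8936

6.8936


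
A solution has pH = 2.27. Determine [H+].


[H+] = 10^(-pH)
[H+] = 10^(-2.27)
[H+] = 0.0054 M

0.0054 M


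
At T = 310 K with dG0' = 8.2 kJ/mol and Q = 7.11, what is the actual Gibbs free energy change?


dG = dG0' + RT * ln(Q) / 1000
dG = 8.2 + 8.314 * 310 * ln(7.11) / 1000
dG = 13.2555 kJ/mol

13.2555 kJ/mol


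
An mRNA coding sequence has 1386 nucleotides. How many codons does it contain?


codons = nucleotides / 3
codons = 1386 / 3 = 462

462


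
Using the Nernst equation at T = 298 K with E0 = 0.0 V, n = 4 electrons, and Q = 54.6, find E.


E = E0 - (RT/nF) * ln(Q)
E = 0.0 - (8.314 * 298 / (4 * 96485)) * ln(54.6)
E = -0.0257 V

-0.0257 V


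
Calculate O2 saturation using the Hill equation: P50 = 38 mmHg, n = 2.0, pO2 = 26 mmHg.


Y = pO2^n / (P50^n + pO2^n)
Y = 26^2.0 / (38^2.0 + 26^2.0)
Y = 31.89%

31.89%


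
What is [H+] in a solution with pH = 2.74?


[H+] = 10^(-pH)
[H+] = 10^(-2.74)
[H+] = 0.0018 M

0.0018 M


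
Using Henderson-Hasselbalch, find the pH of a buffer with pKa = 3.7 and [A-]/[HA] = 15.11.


pH = pKa + log10([A-]/[HA])
pH = 3.7 + log10(15.11)
pH = 4.8793

4.8793


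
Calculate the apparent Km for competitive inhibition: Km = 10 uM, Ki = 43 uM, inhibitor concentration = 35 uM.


Km_app = Km * (1 + [I]/Ki)
Km_app = 10 * (1 + 35/43)
Km_app = 18.1395 uM

18.1395 uM


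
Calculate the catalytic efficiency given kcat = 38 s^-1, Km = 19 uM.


Catalytic efficiency = kcat / Km
= 38 / 19
= 2.0 uM^-1*s^-1

2.0 uM^-1*s^-1


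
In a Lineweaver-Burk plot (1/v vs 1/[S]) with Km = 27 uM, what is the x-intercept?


x-intercept = -1/Km
= -1/27
= -0.037 1/uM

-0.037 1/uM


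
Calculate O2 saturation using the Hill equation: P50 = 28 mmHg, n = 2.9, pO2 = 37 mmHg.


Y = pO2^n / (P50^n + pO2^n)
Y = 37^2.9 / (28^2.9 + 37^2.9)
Y = 69.17%

69.17%


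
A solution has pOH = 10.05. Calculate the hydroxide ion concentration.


[OH-] = 10^(-pOH)
[OH-] = 10^(-10.05)
[OH-] = 8.913e-11 M

8.913e-11 M


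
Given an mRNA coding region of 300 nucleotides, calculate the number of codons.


codons = nucleotides / 3
codons = 300 / 3 = 100

100


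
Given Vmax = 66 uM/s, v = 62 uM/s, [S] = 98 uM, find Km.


Km = [S] * (Vmax - v) / v
Km = 98 * (66 - 62) / 62
Km = 6.3226 uM

6.3226 uM


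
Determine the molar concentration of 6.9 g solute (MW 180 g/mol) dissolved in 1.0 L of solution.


C = (mass / MW) / volume
C = (6.9 / 180) / 1.0
C = 0.0383 M

0.0383 M


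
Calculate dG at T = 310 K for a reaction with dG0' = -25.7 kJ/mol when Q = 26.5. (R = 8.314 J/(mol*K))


dG = dG0' + RT * ln(Q) / 1000
dG = -25.7 + 8.314 * 310 * ln(26.5) / 1000
dG = -17.2537 kJ/mol

-17.2537 kJ/mol


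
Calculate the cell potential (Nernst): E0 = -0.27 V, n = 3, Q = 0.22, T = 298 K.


E = E0 - (RT/nF) * ln(Q)
E = -0.27 - (8.314 * 298 / (3 * 96485)) * ln(0.22)
E = -0.257 V

-0.257 V


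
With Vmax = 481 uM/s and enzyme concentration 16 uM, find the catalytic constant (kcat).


kcat = Vmax / [E]t
kcat = 481 / 16
kcat = 30.0625 s^-1

30.0625 s^-1


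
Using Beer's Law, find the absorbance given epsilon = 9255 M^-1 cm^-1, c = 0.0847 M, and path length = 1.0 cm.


A = epsilon * c * l
A = 9255 * 0.0847 * 1.0
A = 783.8985

783.8985


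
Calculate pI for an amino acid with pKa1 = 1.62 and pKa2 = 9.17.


pI = (pKa1 + pKa2) / 2
pI = (1.62 + 9.17) / 2
pI = 5.395

5.395


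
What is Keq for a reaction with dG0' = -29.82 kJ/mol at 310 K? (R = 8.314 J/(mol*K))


Keq = exp(-dG0 * 1000 / (R * T))
Keq = exp(-(-29.82) * 1000 / (8.314 * 310))
Keq = 105880.7103

105880.7103


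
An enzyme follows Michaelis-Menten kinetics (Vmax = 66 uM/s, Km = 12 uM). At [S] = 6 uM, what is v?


v = Vmax * [S] / (Km + [S])
v = 66 * 6 / (12 + 6)
v = 22.0 uM/s

22.0 uM/s


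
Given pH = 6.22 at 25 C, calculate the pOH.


pOH = 14 - pH
pOH = 14 - 6.22
pOH = 7.78

7.78


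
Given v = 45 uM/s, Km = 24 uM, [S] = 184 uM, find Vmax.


Vmax = v * (Km + [S]) / [S]
Vmax = 45 * (24 + 184) / 184
Vmax = 50.8696 uM/s

50.8696 uM/s


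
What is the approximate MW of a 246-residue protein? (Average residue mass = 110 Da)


MW = n_residues * 110 Da
MW = 246 * 110
MW = 27060 Da

27060 Da


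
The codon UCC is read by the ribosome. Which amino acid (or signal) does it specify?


Standard genetic code lookup.
Codon UCC -> Ser

Ser


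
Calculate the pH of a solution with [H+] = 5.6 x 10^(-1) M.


pH = -log10([H+])
pH = -log10(5.6 x 10^(-1))
pH = 0.2518

0.2518


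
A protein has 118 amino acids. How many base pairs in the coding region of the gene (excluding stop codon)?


Each amino acid = 1 codon = 3 bp
bp = 118 * 3 = 354 bp

354 bp


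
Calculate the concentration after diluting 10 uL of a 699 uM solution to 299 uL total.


C2 = C1 * V1 / V2
C2 = 699 * 10 / 299
C2 = 23.3779 uM

23.3779 uM


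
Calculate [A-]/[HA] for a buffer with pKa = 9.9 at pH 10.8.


[A-]/[HA] = 10^(pH - pKa)
= 10^(10.8 - 9.9)
= 7.9433

7.9433


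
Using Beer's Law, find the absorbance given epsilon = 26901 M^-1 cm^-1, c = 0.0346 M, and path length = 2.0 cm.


A = epsilon * c * l
A = 26901 * 0.0346 * 2.0
A = 1861.5492

1861.5492


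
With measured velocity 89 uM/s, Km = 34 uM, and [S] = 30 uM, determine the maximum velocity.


Vmax = v * (Km + [S]) / [S]
Vmax = 89 * (34 + 30) / 30
Vmax = 189.8667 uM/s

189.8667 uM/s


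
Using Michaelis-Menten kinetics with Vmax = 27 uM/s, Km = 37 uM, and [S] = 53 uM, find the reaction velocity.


v = Vmax * [S] / (Km + [S])
v = 27 * 53 / (37 + 53)
v = 15.9 uM/s

15.9 uM/s


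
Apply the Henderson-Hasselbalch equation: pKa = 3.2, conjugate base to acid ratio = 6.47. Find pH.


pH = pKa + log10([A-]/[HA])
pH = 3.2 + log10(6.47)
pH = 4.0109

4.0109


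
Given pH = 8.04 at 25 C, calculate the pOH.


pOH = 14 - pH
pOH = 14 - 8.04
pOH = 5.96

5.96


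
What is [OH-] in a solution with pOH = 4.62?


[OH-] = 10^(-pOH)
[OH-] = 10^(-4.62)
[OH-] = 2.399e-05 M

2.399e-05 M


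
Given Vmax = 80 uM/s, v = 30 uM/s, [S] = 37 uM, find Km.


Km = [S] * (Vmax - v) / v
Km = 37 * (80 - 30) / 30
Km = 61.6667 uM

61.6667 uM


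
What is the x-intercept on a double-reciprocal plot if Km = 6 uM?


x-intercept = -1/Km
= -1/6
= -0.1667 1/uM

-0.1667 1/uM


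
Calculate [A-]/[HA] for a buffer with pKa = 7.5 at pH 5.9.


[A-]/[HA] = 10^(pH - pKa)
= 10^(5.9 - 7.5)
= 0.0251

0.0251


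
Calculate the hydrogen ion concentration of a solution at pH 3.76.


[H+] = 10^(-pH)
[H+] = 10^(-3.76)
[H+] = 1.738e-04 M

1.738e-04 M


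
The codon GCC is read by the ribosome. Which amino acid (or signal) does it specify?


Standard genetic code lookup.
Codon GCC -> Ala

Ala


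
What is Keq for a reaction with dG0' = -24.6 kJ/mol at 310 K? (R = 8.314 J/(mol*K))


Keq = exp(-dG0 * 1000 / (R * T))
Keq = exp(-(-24.6) * 1000 / (8.314 * 310))
Keq = 13970.7957

13970.7957


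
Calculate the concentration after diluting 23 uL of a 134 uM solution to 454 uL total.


C2 = C1 * V1 / V2
C2 = 134 * 23 / 454
C2 = 6.7885 uM

6.7885 uM


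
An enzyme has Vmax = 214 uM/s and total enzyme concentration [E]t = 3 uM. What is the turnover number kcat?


kcat = Vmax / [E]t
kcat = 214 / 3
kcat = 71.3333 s^-1

71.3333 s^-1


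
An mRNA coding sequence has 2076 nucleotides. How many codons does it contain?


codons = nucleotides / 3
codons = 2076 / 3 = 692

692


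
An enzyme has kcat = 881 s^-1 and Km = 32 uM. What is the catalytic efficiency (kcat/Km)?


Catalytic efficiency = kcat / Km
= 881 / 32
= 27.5312 uM^-1*s^-1

27.5312 uM^-1*s^-1


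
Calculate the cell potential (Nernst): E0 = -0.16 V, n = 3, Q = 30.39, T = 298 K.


E = E0 - (RT/nF) * ln(Q)
E = -0.16 - (8.314 * 298 / (3 * 96485)) * ln(30.39)
E = -0.1892 V

-0.1892 V


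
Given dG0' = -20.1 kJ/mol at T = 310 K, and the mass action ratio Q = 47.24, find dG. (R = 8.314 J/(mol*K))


dG = dG0' + RT * ln(Q) / 1000
dG = -20.1 + 8.314 * 310 * ln(47.24) / 1000
dG = -10.1637 kJ/mol

-10.1637 kJ/mol


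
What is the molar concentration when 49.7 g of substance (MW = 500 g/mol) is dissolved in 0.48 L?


C = (mass / MW) / volume
C = (49.7 / 500) / 0.48
C = 0.2071 M

0.2071 M


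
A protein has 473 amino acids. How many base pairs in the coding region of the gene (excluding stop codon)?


Each amino acid = 1 codon = 3 bp
bp = 473 * 3 = 1419 bp

1419 bp


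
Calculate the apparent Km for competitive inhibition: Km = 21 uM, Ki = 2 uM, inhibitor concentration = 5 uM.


Km_app = Km * (1 + [I]/Ki)
Km_app = 21 * (1 + 5/2)
Km_app = 73.5 uM

73.5 uM


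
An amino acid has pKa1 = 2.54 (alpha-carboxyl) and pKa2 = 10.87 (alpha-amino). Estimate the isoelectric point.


pI = (pKa1 + pKa2) / 2
pI = (2.54 + 10.87) / 2
pI = 6.705

6.705


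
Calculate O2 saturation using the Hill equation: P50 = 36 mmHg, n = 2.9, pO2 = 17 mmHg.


Y = pO2^n / (P50^n + pO2^n)
Y = 17^2.9 / (36^2.9 + 17^2.9)
Y = 10.19%

10.19%


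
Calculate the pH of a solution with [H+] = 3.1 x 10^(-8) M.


pH = -log10([H+])
pH = -log10(3.1 x 10^(-8))
pH = 7.5086

7.5086


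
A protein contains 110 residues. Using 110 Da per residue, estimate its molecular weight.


MW = n_residues * 110 Da
MW = 110 * 110
MW = 12100 Da

12100 Da


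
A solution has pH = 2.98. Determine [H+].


[H+] = 10^(-pH)
[H+] = 10^(-2.98)
[H+] = 0.001 M

0.001 M


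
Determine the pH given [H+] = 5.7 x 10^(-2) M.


pH = -log10([H+])
pH = -log10(5.7 x 10^(-2))
pH = 1.2441

1.2441


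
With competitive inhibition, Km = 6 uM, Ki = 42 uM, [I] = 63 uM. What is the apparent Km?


Km_app = Km * (1 + [I]/Ki)
Km_app = 6 * (1 + 63/42)
Km_app = 15.0 uM

15.0 uM


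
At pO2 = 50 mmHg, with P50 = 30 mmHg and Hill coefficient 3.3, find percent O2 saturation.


Y = pO2^n / (P50^n + pO2^n)
Y = 50^3.3 / (30^3.3 + 50^3.3)
Y = 84.37%

84.37%


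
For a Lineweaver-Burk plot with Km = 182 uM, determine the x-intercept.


x-intercept = -1/Km
= -1/182
= -0.0055 1/uM

-0.0055 1/uM


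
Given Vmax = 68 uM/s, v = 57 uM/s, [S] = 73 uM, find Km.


Km = [S] * (Vmax - v) / v
Km = 73 * (68 - 57) / 57
Km = 14.0877 uM

14.0877 uM


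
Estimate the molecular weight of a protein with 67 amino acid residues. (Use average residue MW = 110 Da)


MW = n_residues * 110 Da
MW = 67 * 110
MW = 7370 Da

7370 Da


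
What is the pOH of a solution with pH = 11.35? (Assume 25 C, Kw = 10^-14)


pOH = 14 - pH
pOH = 14 - 11.35
pOH = 2.65

2.65


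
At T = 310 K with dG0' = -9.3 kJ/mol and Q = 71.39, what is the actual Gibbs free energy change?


dG = dG0' + RT * ln(Q) / 1000
dG = -9.3 + 8.314 * 310 * ln(71.39) / 1000
dG = 1.7005 kJ/mol

1.7005 kJ/mol


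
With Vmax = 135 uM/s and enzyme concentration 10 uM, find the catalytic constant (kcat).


kcat = Vmax / [E]t
kcat = 135 / 10
kcat = 13.5 s^-1

13.5 s^-1


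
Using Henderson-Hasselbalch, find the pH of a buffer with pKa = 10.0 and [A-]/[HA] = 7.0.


pH = pKa + log10([A-]/[HA])
pH = 10.0 + log10(7.0)
pH = 10.8451

10.8451


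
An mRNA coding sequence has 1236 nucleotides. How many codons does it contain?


codons = nucleotides / 3
codons = 1236 / 3 = 412

412


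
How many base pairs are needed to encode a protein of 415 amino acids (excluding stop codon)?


Each amino acid = 1 codon = 3 bp
bp = 415 * 3 = 1245 bp

1245 bp


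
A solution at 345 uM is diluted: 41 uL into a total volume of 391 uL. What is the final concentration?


C2 = C1 * V1 / V2
C2 = 345 * 41 / 391
C2 = 36.1765 uM

36.1765 uM


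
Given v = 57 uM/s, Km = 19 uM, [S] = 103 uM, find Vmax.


Vmax = v * (Km + [S]) / [S]
Vmax = 57 * (19 + 103) / 103
Vmax = 67.5146 uM/s

67.5146 uM/s


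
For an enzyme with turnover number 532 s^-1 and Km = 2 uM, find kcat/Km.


Catalytic efficiency = kcat / Km
= 532 / 2
= 266.0 uM^-1*s^-1

266.0 uM^-1*s^-1


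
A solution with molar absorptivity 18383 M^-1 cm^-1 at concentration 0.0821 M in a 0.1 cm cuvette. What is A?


A = epsilon * c * l
A = 18383 * 0.0821 * 0.1
A = 150.9244

150.9244


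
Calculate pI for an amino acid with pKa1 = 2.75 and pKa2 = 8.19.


pI = (pKa1 + pKa2) / 2
pI = (2.75 + 8.19) / 2
pI = 5.47

5.47


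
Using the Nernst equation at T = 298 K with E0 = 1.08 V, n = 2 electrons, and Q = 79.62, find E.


E = E0 - (RT/nF) * ln(Q)
E = 1.08 - (8.314 * 298 / (2 * 96485)) * ln(79.62)
E = 1.0238 V

1.0238 V


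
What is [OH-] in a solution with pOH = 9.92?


[OH-] = 10^(-pOH)
[OH-] = 10^(-9.92)
[OH-] = 1.202e-10 M

1.202e-10 M


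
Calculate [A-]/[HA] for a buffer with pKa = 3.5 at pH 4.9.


[A-]/[HA] = 10^(pH - pKa)
= 10^(4.9 - 3.5)
= 25.1189

25.1189


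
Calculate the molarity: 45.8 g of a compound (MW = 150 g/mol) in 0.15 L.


C = (mass / MW) / volume
C = (45.8 / 150) / 0.15
C = 2.0356 M

2.0356 M


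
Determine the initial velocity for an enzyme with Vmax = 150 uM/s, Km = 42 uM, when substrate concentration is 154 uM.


v = Vmax * [S] / (Km + [S])
v = 150 * 154 / (42 + 154)
v = 117.8571 uM/s

117.8571 uM/s


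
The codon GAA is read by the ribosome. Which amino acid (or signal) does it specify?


Standard genetic code lookup.
Codon GAA -> Glu

Glu


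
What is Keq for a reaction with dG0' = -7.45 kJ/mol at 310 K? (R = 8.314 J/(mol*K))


Keq = exp(-dG0 * 1000 / (R * T))
Keq = exp(-(-7.45) * 1000 / (8.314 * 310))
Keq = 18.0037

18.0037


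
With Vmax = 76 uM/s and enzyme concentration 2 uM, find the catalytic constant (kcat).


kcat = Vmax / [E]t
kcat = 76 / 2
kcat = 38.0 s^-1

38.0 s^-1


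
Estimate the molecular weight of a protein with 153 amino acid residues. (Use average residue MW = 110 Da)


MW = n_residues * 110 Da
MW = 153 * 110
MW = 16830 Da

16830 Da


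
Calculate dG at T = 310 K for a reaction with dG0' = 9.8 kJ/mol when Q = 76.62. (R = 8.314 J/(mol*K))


dG = dG0' + RT * ln(Q) / 1000
dG = 9.8 + 8.314 * 310 * ln(76.62) / 1000
dG = 20.9827 kJ/mol

20.9827 kJ/mol


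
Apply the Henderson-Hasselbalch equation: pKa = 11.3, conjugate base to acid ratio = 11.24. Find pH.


pH = pKa + log10([A-]/[HA])
pH = 11.3 + log10(11.24)
pH = 12.3508

12.3508


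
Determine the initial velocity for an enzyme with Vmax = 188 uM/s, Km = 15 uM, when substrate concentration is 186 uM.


v = Vmax * [S] / (Km + [S])
v = 188 * 186 / (15 + 186)
v = 173.9701 uM/s

173.9701 uM/s


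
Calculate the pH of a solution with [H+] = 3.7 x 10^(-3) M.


pH = -log10([H+])
pH = -log10(3.7 x 10^(-3))
pH = 2.4318

2.4318


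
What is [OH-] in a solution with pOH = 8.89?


[OH-] = 10^(-pOH)
[OH-] = 10^(-8.89)
[OH-] = 1.288e-09 M

1.288e-09 M


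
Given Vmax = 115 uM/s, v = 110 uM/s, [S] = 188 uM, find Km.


Km = [S] * (Vmax - v) / v
Km = 188 * (115 - 110) / 110
Km = 8.5455 uM

8.5455 uM


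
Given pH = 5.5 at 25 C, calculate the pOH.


pOH = 14 - pH
pOH = 14 - 5.5
pOH = 8.5

8.5


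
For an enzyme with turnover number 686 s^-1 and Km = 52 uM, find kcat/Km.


Catalytic efficiency = kcat / Km
= 686 / 52
= 13.1923 uM^-1*s^-1

13.1923 uM^-1*s^-1


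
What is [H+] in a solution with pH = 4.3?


[H+] = 10^(-pH)
[H+] = 10^(-4.3)
[H+] = 5.012e-05 M

5.012e-05 M


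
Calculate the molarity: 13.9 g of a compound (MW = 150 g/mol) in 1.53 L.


C = (mass / MW) / volume
C = (13.9 / 150) / 1.53
C = 0.0606 M

0.0606 M


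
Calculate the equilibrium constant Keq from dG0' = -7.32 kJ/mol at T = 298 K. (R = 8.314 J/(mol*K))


Keq = exp(-dG0 * 1000 / (R * T))
Keq = exp(-(-7.32) * 1000 / (8.314 * 298))
Keq = 19.1922

19.1922


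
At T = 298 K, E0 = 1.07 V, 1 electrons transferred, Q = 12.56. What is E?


E = E0 - (RT/nF) * ln(Q)
E = 1.07 - (8.314 * 298 / (1 * 96485)) * ln(12.56)
E = 1.005 V

1.005 V


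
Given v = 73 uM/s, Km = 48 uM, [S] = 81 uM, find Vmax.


Vmax = v * (Km + [S]) / [S]
Vmax = 73 * (48 + 81) / 81
Vmax = 116.2593 uM/s

116.2593 uM/s


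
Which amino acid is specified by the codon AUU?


Standard genetic code lookup.
Codon AUU -> Ile

Ile


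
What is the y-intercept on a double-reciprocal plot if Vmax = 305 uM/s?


y-intercept = 1/Vmax
= 1/305
= 0.0033 s/uM

0.0033 s/uM


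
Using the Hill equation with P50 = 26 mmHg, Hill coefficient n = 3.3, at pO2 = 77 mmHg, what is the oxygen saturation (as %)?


Y = pO2^n / (P50^n + pO2^n)
Y = 77^3.3 / (26^3.3 + 77^3.3)
Y = 97.3%

97.3%


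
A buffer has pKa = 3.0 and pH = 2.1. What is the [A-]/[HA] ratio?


[A-]/[HA] = 10^(pH - pKa)
= 10^(2.1 - 3.0)
= 0.1259

0.1259


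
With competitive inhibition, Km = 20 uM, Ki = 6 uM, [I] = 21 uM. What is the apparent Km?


Km_app = Km * (1 + [I]/Ki)
Km_app = 20 * (1 + 21/6)
Km_app = 90.0 uM

90.0 uM


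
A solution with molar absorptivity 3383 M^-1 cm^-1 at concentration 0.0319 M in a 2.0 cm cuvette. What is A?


A = epsilon * c * l
A = 3383 * 0.0319 * 2.0
A = 215.8354

215.8354


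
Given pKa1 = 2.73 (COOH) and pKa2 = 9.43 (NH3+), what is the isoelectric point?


pI = (pKa1 + pKa2) / 2
pI = (2.73 + 9.43) / 2
pI = 6.08

6.08


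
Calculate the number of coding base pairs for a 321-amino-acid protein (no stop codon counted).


Each amino acid = 1 codon = 3 bp
bp = 321 * 3 = 963 bp

963 bp


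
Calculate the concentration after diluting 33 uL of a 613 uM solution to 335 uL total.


C2 = C1 * V1 / V2
C2 = 613 * 33 / 335
C2 = 60.3851 uM

60.3851 uM


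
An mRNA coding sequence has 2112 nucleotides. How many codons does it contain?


codons = nucleotides / 3
codons = 2112 / 3 = 704

704


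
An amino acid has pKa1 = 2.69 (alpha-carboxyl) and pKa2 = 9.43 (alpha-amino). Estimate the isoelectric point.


pI = (pKa1 + pKa2) / 2
pI = (2.69 + 9.43) / 2
pI = 6.06

6.06


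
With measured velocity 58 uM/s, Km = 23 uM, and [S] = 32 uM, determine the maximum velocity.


Vmax = v * (Km + [S]) / [S]
Vmax = 58 * (23 + 32) / 32
Vmax = 99.6875 uM/s

99.6875 uM/s


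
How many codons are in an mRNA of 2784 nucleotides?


codons = nucleotides / 3
codons = 2784 / 3 = 928

928


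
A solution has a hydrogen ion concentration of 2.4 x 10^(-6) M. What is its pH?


pH = -log10([H+])
pH = -log10(2.4 x 10^(-6))
pH = 5.6198

5.6198


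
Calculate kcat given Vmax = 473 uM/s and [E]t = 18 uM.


kcat = Vmax / [E]t
kcat = 473 / 18
kcat = 26.2778 s^-1

26.2778 s^-1
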